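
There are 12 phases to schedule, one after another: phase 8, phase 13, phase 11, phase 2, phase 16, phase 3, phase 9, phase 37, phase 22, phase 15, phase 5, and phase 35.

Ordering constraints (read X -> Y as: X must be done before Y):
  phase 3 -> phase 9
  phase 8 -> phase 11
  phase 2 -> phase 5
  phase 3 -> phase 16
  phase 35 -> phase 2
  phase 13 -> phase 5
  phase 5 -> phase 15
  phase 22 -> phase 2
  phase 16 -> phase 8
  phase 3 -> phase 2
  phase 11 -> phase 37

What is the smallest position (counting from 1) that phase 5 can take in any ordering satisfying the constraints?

6

Every phase that must precede phase 5 has to come before it. Tracing all chains that end at phase 5, those phases are: phase 13, phase 2, phase 3, phase 22, phase 35 — 5 in total.
So at minimum 5 phases come before phase 5, putting phase 5 no earlier than position 6. That position is achievable by scheduling exactly those predecessors first.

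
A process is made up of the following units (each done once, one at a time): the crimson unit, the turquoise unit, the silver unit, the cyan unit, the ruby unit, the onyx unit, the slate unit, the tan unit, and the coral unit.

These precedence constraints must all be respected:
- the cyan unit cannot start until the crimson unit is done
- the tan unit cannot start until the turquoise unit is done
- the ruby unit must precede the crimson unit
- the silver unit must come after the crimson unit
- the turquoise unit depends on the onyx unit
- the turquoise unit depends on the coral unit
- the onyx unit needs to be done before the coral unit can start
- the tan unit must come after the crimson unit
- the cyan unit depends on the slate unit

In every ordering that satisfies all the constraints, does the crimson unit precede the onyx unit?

No

The crimson unit and the onyx unit are not related by any chain of constraints.
A valid ordering placing the onyx unit before the crimson unit exists, so the answer is no.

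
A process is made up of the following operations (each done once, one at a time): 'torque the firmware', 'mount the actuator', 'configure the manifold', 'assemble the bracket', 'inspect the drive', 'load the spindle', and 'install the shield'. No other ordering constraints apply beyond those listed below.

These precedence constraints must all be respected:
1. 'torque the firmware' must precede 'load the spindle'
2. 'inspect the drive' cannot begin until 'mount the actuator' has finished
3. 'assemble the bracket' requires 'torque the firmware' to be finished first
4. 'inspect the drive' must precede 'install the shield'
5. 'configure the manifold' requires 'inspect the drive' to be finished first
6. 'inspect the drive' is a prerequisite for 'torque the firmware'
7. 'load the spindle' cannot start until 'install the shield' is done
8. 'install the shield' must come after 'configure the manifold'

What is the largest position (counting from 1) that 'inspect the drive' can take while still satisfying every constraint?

The operations that are forced after 'inspect the drive', directly or by a chain of constraints, are 'torque the firmware', 'configure the manifold', 'assemble the bracket', 'load the spindle', 'install the shield'. That's 5 operations.
With 5 mandatory successors out of 7 operations total, the latest slot for 'inspect the drive' is 7−5 = 2, and it's reachable by doing all non-successors before 'inspect the drive'.

2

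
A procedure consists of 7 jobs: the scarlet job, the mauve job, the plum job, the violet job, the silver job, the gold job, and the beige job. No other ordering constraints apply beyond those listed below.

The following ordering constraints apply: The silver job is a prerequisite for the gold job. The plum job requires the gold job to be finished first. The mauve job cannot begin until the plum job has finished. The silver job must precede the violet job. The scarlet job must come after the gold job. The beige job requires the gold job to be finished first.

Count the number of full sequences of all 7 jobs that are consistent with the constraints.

Only the silver job has no prerequisites, so it must go first.
Counting all ways to extend the partial order to a total order gives 72.

72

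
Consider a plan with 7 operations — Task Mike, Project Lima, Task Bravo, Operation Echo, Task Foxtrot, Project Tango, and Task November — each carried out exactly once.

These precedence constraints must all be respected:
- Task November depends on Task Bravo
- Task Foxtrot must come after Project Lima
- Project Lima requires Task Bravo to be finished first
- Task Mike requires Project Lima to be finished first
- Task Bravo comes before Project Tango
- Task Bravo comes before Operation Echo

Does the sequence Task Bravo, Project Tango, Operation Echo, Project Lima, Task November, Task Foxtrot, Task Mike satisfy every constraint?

Yes

Checking each listed constraint against this order: for instance, Task Bravo is in position 1 and Task November in position 5, so that constraint holds — and the remaining constraints check out the same way.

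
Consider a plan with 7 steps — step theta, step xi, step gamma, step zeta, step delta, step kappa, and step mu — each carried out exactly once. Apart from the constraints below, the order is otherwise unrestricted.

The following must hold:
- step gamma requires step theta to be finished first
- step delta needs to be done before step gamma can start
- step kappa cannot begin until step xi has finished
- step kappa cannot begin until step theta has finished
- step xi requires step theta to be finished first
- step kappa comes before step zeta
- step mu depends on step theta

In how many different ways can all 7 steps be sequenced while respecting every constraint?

The steps with no prerequisites are step theta, step delta; any of them can be placed first.
Enumerating by repeatedly choosing an available step (one whose prerequisites are all placed) gives 80 distinct complete orderings.

80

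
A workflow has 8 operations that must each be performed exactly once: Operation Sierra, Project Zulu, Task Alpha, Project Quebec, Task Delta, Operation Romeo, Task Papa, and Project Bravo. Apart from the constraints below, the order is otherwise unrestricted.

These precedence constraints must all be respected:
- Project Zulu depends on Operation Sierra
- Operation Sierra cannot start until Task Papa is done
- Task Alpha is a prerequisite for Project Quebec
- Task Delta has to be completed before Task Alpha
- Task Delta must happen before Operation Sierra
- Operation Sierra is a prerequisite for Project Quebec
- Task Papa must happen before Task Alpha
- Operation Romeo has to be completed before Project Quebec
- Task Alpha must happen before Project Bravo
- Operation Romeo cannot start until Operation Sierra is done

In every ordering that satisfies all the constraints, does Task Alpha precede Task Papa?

No

The constraints actually force Task Papa before Task Alpha (via Task Papa → Task Alpha), not the other way around.
So Task Alpha never precedes Task Papa.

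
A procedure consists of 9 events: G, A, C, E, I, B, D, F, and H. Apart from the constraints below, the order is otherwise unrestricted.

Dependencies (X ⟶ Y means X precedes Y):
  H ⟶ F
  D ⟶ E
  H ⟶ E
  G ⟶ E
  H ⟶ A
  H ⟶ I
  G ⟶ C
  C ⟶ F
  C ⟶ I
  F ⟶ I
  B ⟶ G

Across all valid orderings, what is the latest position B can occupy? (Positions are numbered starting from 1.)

The events that are forced after B, directly or by a chain of constraints, are G, C, E, I, F. That's 5 events.
So at least 5 events follow B, putting B no later than position 4. That position is achievable by scheduling everything else first.

4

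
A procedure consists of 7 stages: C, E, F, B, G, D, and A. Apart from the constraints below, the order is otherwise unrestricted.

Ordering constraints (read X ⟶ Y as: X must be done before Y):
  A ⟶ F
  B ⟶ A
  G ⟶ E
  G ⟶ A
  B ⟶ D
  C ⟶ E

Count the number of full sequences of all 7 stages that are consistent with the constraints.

The stages with no prerequisites are C, B, G; any of them can be placed first.
Enumerating by repeatedly choosing an available stage (one whose prerequisites are all placed) gives 129 distinct complete orderings.

129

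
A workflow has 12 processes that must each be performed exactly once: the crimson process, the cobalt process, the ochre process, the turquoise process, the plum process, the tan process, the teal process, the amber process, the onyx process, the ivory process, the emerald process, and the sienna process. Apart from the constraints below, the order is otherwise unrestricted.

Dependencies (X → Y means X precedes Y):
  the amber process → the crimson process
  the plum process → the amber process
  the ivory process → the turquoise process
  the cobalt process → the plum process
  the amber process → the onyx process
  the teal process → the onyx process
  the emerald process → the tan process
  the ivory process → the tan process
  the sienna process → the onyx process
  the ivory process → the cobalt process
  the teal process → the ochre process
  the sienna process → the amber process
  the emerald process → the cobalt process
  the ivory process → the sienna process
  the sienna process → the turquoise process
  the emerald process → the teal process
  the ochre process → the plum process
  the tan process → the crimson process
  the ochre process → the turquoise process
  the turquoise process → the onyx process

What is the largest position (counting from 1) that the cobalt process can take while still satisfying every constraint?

8

Following every chain forward from the cobalt process, the processes that must come later are the crimson process, the plum process, the amber process, the onyx process — 4 of them.
With 4 mandatory successors out of 12 processes total, the latest slot for the cobalt process is 12−4 = 8, and it's reachable by doing all non-successors before the cobalt process.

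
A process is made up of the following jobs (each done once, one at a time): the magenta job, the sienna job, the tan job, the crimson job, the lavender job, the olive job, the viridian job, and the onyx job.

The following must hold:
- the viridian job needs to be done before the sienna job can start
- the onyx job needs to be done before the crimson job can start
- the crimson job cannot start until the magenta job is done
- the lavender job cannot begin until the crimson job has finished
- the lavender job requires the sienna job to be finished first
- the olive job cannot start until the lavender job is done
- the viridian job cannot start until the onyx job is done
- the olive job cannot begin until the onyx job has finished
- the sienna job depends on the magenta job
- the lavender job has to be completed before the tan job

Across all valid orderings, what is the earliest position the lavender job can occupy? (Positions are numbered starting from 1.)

Every job that must precede the lavender job has to come before it. Tracing all chains that end at the lavender job, those jobs are: the magenta job, the sienna job, the crimson job, the viridian job, the onyx job — 5 in total.
With 5 mandatory predecessors, the earliest the lavender job can sit is position 5+1 = 6, and placing just those 5 first achieves it.

6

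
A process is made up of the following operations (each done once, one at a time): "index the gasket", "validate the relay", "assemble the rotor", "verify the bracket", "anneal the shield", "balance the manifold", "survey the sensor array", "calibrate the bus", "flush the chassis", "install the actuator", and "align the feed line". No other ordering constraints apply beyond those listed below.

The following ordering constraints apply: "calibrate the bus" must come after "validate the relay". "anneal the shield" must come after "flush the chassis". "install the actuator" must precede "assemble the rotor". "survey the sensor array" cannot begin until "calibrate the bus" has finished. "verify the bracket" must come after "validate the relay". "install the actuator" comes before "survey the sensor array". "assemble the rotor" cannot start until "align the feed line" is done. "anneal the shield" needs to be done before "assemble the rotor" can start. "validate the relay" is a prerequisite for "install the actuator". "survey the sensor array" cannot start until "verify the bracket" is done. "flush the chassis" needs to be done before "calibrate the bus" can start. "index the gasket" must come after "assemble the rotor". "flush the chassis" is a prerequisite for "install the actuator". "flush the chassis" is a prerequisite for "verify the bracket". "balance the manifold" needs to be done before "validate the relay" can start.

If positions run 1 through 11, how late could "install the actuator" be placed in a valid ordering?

The operations that are forced after "install the actuator", directly or by a chain of constraints, are "index the gasket", "assemble the rotor", "survey the sensor array". That's 3 operations.
So at least 3 operations follow "install the actuator", putting "install the actuator" no later than position 8. That position is achievable by scheduling everything else first.

8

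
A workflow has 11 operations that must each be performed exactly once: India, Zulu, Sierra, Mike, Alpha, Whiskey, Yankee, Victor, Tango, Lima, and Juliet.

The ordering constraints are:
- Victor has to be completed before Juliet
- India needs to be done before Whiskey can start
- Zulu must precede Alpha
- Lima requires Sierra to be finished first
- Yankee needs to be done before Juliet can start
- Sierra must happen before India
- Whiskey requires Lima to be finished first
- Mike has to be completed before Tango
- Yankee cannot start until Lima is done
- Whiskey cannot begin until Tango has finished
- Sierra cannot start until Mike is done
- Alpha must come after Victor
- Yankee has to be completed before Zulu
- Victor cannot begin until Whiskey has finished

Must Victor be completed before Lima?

In fact the dependencies run the other way: Lima → Whiskey → Victor.
So Victor does not have to come before Lima — it cannot.

No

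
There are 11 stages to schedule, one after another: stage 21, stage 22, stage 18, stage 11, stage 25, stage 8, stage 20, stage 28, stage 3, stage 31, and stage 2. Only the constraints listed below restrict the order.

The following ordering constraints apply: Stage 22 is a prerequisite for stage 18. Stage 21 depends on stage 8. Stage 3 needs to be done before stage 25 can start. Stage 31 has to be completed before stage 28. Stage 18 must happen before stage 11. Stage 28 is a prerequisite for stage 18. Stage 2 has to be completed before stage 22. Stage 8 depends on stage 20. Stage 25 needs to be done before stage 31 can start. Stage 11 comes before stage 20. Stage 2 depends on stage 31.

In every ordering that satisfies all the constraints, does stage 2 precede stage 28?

No

Nothing in the constraints links stage 2 and stage 28; they are unordered relative to each other.
There exist valid orderings with stage 28 before stage 2, so stage 2 is not required to come first.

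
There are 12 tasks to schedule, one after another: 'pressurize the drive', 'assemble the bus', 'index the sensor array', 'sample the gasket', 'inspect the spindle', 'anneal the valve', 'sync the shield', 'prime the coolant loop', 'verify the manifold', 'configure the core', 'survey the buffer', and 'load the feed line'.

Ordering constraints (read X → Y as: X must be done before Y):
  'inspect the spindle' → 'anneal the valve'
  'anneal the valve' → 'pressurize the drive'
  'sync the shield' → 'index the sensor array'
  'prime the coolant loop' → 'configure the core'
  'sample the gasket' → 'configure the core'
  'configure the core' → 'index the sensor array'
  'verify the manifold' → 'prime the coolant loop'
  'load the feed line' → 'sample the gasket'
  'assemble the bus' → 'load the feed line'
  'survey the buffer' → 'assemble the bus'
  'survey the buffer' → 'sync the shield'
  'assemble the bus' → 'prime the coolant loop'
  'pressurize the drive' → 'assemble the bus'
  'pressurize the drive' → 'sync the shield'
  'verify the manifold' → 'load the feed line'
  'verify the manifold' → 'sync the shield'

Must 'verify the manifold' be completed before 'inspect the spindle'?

Nothing in the constraints links 'verify the manifold' and 'inspect the spindle'; they are unordered relative to each other.
A valid ordering placing 'inspect the spindle' before 'verify the manifold' exists, so the answer is no.

No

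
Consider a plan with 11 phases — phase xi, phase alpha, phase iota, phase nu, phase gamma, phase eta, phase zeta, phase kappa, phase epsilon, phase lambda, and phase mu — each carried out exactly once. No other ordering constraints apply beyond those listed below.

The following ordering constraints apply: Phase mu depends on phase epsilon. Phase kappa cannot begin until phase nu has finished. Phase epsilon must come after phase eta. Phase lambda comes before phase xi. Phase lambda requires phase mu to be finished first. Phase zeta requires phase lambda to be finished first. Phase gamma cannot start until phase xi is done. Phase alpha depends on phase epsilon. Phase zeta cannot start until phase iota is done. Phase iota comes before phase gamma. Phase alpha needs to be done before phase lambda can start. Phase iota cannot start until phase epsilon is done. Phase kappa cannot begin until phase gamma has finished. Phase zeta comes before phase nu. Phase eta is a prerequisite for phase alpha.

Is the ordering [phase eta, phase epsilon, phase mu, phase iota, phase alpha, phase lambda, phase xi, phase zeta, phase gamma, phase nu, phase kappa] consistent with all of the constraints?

Yes

Every stated constraint is respected: phase iota sits at position 4, ahead of phase gamma at position 9, and each of the other listed pairs likewise has the predecessor earlier in the sequence.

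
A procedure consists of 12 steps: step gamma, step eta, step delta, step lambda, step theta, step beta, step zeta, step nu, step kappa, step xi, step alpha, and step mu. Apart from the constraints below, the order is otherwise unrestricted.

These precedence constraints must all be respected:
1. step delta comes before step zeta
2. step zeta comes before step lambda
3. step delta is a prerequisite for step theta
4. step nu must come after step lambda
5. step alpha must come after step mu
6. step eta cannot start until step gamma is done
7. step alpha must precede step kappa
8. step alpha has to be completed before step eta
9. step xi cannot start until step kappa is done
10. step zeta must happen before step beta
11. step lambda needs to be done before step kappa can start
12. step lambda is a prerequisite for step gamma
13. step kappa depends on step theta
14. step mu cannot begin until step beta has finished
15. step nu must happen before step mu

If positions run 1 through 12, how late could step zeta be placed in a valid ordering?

3

Every step that must follow step zeta has to come after it. Tracing all chains starting from step zeta, those steps are: step gamma, step eta, step lambda, step beta, step nu, step kappa, step xi, step alpha, step mu — 9 in total.
With 9 mandatory successors out of 12 steps total, the latest slot for step zeta is 12−9 = 3, and it's reachable by doing all non-successors before step zeta.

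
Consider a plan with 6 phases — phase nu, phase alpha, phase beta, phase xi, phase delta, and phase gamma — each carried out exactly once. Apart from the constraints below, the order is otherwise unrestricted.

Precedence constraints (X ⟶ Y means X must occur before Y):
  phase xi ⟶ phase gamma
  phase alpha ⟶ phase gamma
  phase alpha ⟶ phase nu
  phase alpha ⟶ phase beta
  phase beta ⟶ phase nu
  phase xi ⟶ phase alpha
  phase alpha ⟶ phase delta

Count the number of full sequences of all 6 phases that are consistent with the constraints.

Phase xi is the only phase with nothing required before it, so every ordering starts there.
Counting all ways to extend the partial order to a total order gives 12.

12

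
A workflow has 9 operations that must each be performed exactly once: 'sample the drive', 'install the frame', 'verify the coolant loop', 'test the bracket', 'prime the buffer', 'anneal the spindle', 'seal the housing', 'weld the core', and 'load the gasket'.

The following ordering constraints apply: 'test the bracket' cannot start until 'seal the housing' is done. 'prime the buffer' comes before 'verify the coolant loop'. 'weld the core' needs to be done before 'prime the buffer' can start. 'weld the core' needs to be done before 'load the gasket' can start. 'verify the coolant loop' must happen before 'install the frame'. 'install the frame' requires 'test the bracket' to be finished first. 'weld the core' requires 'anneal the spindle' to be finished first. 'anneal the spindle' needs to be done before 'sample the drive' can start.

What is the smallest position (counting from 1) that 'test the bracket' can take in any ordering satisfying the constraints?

The only operation forced before 'test the bracket' (directly or transitively) is 'seal the housing'.
So at minimum 1 operation comes before 'test the bracket', putting 'test the bracket' no earlier than position 2. That position is achievable by scheduling exactly that predecessor first.

2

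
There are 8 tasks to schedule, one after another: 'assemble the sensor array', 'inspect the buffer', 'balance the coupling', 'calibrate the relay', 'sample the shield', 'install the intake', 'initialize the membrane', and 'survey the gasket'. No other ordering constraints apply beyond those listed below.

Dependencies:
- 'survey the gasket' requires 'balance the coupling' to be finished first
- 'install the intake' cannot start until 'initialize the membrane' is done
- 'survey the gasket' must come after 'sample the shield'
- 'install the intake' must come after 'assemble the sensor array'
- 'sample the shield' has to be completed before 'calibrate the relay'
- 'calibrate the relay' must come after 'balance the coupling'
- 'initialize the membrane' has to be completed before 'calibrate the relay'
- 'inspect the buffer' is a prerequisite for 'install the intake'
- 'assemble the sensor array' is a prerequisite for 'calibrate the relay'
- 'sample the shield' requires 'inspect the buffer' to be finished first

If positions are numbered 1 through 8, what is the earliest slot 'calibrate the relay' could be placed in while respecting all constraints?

6

Working backwards through the constraints from 'calibrate the relay', its full set of required predecessors is 'assemble the sensor array', 'inspect the buffer', 'balance the coupling', 'sample the shield', 'initialize the membrane' — 5 of them.
With 5 mandatory predecessors, the earliest 'calibrate the relay' can sit is position 5+1 = 6, and placing just those 5 first achieves it.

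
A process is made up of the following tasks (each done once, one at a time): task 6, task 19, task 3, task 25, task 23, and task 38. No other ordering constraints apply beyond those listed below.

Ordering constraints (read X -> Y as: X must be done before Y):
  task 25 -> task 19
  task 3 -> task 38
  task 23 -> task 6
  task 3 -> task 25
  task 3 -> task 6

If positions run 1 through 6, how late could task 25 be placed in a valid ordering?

5

Following the constraints forward from task 25, its only required successor is task 19.
With 1 mandatory successor out of 6 tasks total, the latest slot for task 25 is 6−1 = 5, and it's reachable by doing all non-successors before task 25.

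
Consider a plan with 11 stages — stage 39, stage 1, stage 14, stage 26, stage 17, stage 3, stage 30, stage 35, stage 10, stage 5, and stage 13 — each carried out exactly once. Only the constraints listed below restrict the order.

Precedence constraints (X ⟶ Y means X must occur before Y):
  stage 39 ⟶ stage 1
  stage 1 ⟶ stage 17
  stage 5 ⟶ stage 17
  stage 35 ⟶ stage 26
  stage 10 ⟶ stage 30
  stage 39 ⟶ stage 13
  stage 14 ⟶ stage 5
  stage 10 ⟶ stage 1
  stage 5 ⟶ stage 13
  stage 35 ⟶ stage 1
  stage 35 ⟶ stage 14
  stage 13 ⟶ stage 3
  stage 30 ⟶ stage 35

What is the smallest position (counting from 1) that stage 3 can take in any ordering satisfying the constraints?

8

Working backwards through the constraints from stage 3, its full set of required predecessors is stage 39, stage 14, stage 30, stage 35, stage 10, stage 5, stage 13 — 7 of them.
So at minimum 7 stages come before stage 3, putting stage 3 no earlier than position 8. That position is achievable by scheduling exactly those predecessors first.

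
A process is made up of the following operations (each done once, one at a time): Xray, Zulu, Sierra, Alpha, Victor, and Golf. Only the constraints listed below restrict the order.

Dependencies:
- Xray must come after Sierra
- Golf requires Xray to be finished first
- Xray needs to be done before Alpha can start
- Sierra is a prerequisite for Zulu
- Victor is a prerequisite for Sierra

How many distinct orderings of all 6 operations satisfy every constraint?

Victor is the only operation with nothing required before it, so every ordering starts there.
Systematically extending each partial ordering one operation at a time and counting, there are 8 complete orderings.

8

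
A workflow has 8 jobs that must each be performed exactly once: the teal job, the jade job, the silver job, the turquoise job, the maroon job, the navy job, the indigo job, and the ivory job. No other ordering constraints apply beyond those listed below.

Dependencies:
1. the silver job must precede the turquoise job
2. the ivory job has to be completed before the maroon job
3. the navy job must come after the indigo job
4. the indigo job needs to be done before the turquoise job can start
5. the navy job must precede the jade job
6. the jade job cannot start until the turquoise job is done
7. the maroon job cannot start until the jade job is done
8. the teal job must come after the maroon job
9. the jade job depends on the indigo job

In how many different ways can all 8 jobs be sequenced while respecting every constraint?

30

3 jobs have no prerequisites (the silver job, the indigo job, the ivory job), so any of them could come first.
Counting all ways to extend the partial order to a total order gives 30.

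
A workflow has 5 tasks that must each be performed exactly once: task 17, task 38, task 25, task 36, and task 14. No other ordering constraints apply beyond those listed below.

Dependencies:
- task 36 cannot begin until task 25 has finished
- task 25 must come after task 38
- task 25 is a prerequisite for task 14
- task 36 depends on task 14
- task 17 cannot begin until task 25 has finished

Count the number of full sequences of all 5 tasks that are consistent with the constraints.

Task 38 is the only task with nothing required before it, so every ordering starts there.
Enumerating by repeatedly choosing an available task (one whose prerequisites are all placed) gives 3 distinct complete orderings.

3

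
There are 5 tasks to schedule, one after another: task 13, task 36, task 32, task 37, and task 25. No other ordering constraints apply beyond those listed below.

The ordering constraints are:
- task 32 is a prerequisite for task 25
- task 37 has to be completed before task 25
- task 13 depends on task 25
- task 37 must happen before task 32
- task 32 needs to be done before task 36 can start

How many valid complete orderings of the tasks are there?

3

Task 37 is the only task with nothing required before it, so every ordering starts there.
Counting all ways to extend the partial order to a total order gives 3.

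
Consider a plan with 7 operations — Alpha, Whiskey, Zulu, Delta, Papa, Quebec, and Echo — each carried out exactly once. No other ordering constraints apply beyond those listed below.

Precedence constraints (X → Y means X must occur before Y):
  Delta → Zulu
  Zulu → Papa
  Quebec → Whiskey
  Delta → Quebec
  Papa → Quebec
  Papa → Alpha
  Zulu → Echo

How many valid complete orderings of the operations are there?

15

Delta is the only operation with nothing required before it, so every ordering starts there.
Systematically extending each partial ordering one operation at a time and counting, there are 15 complete orderings.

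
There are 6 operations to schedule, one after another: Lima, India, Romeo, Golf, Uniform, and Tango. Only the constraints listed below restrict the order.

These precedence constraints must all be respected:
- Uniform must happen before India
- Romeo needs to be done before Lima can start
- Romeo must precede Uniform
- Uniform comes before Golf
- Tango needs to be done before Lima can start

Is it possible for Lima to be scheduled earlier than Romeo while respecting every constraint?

There is a dependency chain Romeo → Lima, so Lima always comes after Romeo.
So no valid ordering can have Lima before Romeo.

No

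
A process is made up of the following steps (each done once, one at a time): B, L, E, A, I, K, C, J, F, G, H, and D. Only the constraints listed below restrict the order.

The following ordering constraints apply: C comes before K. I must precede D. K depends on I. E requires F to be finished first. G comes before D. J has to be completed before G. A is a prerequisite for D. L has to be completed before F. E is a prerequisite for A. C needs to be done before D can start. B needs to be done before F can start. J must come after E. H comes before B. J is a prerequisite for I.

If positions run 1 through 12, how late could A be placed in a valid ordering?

The only step forced after A (directly or by a chain) is D.
With 1 mandatory successor out of 12 steps total, the latest slot for A is 12−1 = 11, and it's reachable by doing all non-successors before A.

11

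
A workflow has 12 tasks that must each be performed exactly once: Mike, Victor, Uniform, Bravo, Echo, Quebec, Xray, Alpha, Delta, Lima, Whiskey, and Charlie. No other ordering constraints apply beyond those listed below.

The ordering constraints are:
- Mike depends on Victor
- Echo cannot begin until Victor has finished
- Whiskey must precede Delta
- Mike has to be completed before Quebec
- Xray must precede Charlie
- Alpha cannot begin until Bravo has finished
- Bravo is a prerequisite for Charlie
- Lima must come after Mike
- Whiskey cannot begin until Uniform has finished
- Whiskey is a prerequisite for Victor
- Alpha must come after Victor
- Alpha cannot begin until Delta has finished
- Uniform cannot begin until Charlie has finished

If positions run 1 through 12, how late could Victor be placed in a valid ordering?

Every task that must follow Victor has to come after it. Tracing all chains starting from Victor, those tasks are: Mike, Echo, Quebec, Alpha, Lima — 5 in total.
So at least 5 tasks follow Victor, putting Victor no later than position 7. That position is achievable by scheduling everything else first.

7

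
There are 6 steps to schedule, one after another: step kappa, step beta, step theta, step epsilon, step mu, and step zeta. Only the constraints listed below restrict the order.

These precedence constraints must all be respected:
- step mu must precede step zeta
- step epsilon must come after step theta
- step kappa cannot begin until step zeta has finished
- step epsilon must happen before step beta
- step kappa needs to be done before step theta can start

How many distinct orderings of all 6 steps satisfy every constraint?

Only step mu has no prerequisites, so it must go first.
Every step is then forced in turn, so only 1 complete ordering is consistent with the constraints.

1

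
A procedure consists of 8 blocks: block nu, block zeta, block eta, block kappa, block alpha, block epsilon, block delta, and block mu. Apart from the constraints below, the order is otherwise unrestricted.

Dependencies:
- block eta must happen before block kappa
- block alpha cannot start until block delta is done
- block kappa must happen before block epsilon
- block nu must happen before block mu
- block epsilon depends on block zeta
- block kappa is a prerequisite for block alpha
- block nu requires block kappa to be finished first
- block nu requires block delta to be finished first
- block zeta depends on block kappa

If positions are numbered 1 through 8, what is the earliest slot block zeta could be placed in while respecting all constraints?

3

The blocks that are forced before block zeta, directly or transitively, are block eta, block kappa. That's 2 blocks.
So at minimum 2 blocks come before block zeta, putting block zeta no earlier than position 3. That position is achievable by scheduling exactly those predecessors first.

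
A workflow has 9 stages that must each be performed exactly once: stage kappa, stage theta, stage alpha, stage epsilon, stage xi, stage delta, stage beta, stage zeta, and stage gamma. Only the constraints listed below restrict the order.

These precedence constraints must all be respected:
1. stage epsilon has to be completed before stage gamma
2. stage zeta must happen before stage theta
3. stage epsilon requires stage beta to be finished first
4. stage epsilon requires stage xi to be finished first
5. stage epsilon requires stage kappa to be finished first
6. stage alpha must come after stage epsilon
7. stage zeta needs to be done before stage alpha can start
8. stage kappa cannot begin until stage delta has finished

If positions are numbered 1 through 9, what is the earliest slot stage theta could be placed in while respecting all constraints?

The only stage forced before stage theta (directly or transitively) is stage zeta.
So at minimum 1 stage comes before stage theta, putting stage theta no earlier than position 2. That position is achievable by scheduling exactly that predecessor first.

2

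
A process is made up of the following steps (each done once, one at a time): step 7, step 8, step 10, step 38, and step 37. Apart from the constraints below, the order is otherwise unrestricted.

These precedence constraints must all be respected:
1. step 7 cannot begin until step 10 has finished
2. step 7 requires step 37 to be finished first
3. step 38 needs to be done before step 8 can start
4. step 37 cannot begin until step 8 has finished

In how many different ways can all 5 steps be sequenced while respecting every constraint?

4

2 steps have no prerequisites (step 10, step 38), so any of them could come first.
Counting all ways to extend the partial order to a total order gives 4.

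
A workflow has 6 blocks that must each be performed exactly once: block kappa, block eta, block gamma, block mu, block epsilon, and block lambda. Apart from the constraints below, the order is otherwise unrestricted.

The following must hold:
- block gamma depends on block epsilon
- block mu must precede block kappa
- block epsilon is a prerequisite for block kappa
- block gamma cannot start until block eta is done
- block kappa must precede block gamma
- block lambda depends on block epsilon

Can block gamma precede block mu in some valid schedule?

Following block mu → block kappa → block gamma, block mu must precede block gamma in every valid ordering.
So no valid ordering can have block gamma before block mu.

No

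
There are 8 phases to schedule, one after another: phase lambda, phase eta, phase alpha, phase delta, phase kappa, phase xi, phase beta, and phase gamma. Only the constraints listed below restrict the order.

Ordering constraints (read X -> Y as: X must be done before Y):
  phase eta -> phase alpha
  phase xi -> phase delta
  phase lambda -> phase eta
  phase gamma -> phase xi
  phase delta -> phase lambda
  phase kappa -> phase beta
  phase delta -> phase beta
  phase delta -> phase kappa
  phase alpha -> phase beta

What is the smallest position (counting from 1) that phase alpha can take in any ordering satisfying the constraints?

The phases that are forced before phase alpha, directly or transitively, are phase lambda, phase eta, phase delta, phase xi, phase gamma. That's 5 phases.
With 5 mandatory predecessors, the earliest phase alpha can sit is position 5+1 = 6, and placing just those 5 first achieves it.

6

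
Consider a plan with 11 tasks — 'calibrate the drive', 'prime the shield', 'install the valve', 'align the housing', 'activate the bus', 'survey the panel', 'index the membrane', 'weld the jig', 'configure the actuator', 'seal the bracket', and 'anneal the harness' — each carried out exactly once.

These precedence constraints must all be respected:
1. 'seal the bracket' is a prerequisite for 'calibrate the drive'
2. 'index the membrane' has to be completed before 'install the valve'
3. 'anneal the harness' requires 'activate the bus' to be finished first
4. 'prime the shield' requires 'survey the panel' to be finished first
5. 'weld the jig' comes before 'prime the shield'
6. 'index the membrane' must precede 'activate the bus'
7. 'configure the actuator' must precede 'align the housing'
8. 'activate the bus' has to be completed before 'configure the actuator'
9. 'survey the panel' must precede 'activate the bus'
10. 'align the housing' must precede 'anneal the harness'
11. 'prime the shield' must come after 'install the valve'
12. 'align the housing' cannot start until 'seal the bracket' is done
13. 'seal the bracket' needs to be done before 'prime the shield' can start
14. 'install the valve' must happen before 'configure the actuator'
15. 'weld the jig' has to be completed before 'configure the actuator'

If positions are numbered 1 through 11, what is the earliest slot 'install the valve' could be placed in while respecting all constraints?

The only task forced before 'install the valve' (directly or transitively) is 'index the membrane'.
So at minimum 1 task comes before 'install the valve', putting 'install the valve' no earlier than position 2. That position is achievable by scheduling exactly that predecessor first.

2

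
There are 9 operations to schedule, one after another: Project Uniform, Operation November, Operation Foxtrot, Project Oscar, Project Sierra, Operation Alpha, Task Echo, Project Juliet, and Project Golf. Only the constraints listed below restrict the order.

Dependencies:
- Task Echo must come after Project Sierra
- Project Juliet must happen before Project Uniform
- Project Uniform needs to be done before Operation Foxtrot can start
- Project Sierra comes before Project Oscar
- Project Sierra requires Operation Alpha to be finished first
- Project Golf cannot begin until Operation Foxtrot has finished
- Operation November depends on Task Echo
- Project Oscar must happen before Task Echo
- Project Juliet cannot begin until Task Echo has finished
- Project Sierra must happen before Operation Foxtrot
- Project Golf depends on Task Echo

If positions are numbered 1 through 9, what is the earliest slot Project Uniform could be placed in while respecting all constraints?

6

Working backwards through the constraints from Project Uniform, its full set of required predecessors is Project Oscar, Project Sierra, Operation Alpha, Task Echo, Project Juliet — 5 of them.
So at minimum 5 operations come before Project Uniform, putting Project Uniform no earlier than position 6. That position is achievable by scheduling exactly those predecessors first.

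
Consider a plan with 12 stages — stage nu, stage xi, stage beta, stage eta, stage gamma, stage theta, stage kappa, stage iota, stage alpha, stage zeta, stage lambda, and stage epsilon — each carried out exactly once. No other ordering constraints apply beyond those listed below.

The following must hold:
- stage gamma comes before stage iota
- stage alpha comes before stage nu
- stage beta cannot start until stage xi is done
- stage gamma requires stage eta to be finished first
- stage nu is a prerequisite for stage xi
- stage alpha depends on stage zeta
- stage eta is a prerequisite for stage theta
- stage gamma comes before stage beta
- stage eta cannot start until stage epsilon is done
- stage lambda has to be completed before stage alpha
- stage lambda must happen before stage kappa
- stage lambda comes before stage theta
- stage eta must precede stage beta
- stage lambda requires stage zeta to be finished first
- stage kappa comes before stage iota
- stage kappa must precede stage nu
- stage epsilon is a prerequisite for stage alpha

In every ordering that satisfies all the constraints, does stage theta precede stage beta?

No chain of constraints connects stage theta to stage beta in either direction.
A valid ordering placing stage beta before stage theta exists, so the answer is no.

No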